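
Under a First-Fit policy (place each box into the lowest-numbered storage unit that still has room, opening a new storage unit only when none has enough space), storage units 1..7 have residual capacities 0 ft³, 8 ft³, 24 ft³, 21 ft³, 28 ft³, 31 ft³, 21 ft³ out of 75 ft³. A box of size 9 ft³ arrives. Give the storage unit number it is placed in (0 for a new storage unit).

3

Storage units with room: storage unit 3 (24 ft³), storage unit 4 (21 ft³), storage unit 5 (28 ft³), storage unit 6 (31 ft³), storage unit 7 (21 ft³).
The first with room is storage unit 3.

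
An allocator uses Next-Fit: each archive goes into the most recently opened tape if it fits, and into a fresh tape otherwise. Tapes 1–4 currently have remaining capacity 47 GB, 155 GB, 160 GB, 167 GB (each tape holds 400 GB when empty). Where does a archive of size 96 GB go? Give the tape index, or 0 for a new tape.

Next-Fit only looks at tape 4, which has 167 GB free.
96 GB fits there.

4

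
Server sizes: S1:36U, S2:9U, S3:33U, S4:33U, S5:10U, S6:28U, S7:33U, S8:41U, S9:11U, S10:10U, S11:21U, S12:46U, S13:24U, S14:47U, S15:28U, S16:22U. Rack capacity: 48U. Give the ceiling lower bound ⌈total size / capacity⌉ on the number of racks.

9

Total size = 36 + 9 + 33 + 33 + 10 + 28 + 33 + 41 + 11 + 10 + 21 + 46 + 24 + 47 + 28 + 22 = 432U.
⌈432 / 48⌉ = 9.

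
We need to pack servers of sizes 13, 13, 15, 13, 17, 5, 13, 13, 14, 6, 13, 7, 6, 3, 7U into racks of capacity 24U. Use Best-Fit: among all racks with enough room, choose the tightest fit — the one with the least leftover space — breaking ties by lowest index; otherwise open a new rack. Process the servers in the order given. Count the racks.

9 racks

13U → rack 1 (remaining 11U)
13U → rack 2 (remaining 11U)
15U → rack 3 (remaining 9U)
13U → rack 4 (remaining 11U)
17U → rack 5 (remaining 7U)
5U → rack 5 (remaining 2U)
13U → rack 6 (remaining 11U)
13U → rack 7 (remaining 11U)
14U → rack 8 (remaining 10U)
6U → rack 3 (remaining 3U)
13U → rack 9 (remaining 11U)
7U → rack 8 (remaining 3U)
6U → rack 1 (remaining 5U)
3U → rack 3 (remaining 0U)
7U → rack 2 (remaining 4U)
Final racks: [13,6] [13,7] [15,6,3] [13] [17,5] [13] [13] [14,7] [13].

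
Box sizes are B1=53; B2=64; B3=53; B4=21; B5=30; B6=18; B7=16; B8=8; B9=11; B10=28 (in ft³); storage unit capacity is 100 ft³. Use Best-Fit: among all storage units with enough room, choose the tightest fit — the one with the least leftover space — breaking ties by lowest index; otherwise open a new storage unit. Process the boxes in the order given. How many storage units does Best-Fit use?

B1 (53 ft³) → storage unit 1 (remaining 47 ft³)
B2 (64 ft³) → storage unit 2 (remaining 36 ft³)
B3 (53 ft³) → storage unit 3 (remaining 47 ft³)
B4 (21 ft³) → storage unit 2 (remaining 15 ft³)
B5 (30 ft³) → storage unit 1 (remaining 17 ft³)
B6 (18 ft³) → storage unit 3 (remaining 29 ft³)
B7 (16 ft³) → storage unit 1 (remaining 1 ft³)
B8 (8 ft³) → storage unit 2 (remaining 7 ft³)
B9 (11 ft³) → storage unit 3 (remaining 18 ft³)
B10 (28 ft³) → storage unit 4 (remaining 72 ft³)
Final storage units: [53,30,16] [64,21,8] [53,18,11] [28].

4 storage units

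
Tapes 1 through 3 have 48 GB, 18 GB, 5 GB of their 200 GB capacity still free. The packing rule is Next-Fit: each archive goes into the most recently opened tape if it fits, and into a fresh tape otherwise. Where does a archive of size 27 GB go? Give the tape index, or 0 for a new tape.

Next-Fit only looks at tape 3, which has 5 GB free.
27 GB does not fit, so a new tape is opened.

0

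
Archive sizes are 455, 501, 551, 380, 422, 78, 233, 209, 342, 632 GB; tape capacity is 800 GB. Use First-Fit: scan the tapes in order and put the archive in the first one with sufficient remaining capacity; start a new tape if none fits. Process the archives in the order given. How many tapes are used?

tape 1: place 455 GB, 345 GB left
tape 2: place 501 GB, 299 GB left
tape 3: place 551 GB, 249 GB left
tape 4: place 380 GB, 420 GB left
tape 5: place 422 GB, 378 GB left
tape 1: place 78 GB, 267 GB left
tape 1: place 233 GB, 34 GB left
tape 2: place 209 GB, 90 GB left
tape 4: place 342 GB, 78 GB left
tape 6: place 632 GB, 168 GB left
Final tapes: [455,78,233] [501,209] [551] [380,342] [422] [632].

6 tapes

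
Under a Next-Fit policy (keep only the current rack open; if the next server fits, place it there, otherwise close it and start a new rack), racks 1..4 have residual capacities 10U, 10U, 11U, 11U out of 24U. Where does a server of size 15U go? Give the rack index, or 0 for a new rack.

Next-Fit only looks at rack 4, which has 11U free.
15U does not fit, so a new rack is opened.

0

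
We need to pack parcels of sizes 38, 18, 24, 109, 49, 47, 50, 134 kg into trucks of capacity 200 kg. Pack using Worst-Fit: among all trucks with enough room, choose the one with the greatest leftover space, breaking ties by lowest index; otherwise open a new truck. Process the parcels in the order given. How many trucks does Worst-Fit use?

truck 1: place 38 kg, 162 kg left
truck 1: place 18 kg, 144 kg left
truck 1: place 24 kg, 120 kg left
truck 1: place 109 kg, 11 kg left
truck 2: place 49 kg, 151 kg left
truck 2: place 47 kg, 104 kg left
truck 2: place 50 kg, 54 kg left
truck 3: place 134 kg, 66 kg left
Final trucks: [38,18,24,109] [49,47,50] [134].

3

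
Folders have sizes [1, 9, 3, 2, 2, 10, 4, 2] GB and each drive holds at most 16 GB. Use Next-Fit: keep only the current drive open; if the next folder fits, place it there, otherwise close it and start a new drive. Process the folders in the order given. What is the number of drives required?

3

Put 1 GB in drive 1; 15 GB remain.
Put 9 GB in drive 1; 6 GB remain.
Put 3 GB in drive 1; 3 GB remain.
Put 2 GB in drive 1; 1 GB remain.
Put 2 GB in drive 2; 14 GB remain.
Put 10 GB in drive 2; 4 GB remain.
Put 4 GB in drive 2; 0 GB remain.
Put 2 GB in drive 3; 14 GB remain.
Final drives: [1,9,3,2] [2,10,4] [2].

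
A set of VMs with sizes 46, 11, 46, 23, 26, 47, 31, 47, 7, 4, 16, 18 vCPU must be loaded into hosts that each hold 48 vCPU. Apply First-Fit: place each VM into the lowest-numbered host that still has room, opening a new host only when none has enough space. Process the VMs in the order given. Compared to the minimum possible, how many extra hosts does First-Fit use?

1

First-Fit: [46] [11,23,7,4] [46] [26,16] [47] [31] [47] [18] → 8 hosts.
Total size 322 vCPU; any packing needs at least ⌈322/48⌉ = 7 hosts.
An optimal packing achieves that bound: [47] [47] [46] [46] [31,16] [26,18,4] [23,11,7] → 7 hosts.
Excess: 8 − 7 = 1.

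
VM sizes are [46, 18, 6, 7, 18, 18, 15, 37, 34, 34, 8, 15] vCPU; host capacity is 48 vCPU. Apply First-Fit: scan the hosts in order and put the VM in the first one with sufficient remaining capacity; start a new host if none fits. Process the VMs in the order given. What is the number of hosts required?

46 vCPU → host 1 (remaining 2 vCPU)
18 vCPU → host 2 (remaining 30 vCPU)
6 vCPU → host 2 (remaining 24 vCPU)
7 vCPU → host 2 (remaining 17 vCPU)
18 vCPU → host 3 (remaining 30 vCPU)
18 vCPU → host 3 (remaining 12 vCPU)
15 vCPU → host 2 (remaining 2 vCPU)
37 vCPU → host 4 (remaining 11 vCPU)
34 vCPU → host 5 (remaining 14 vCPU)
34 vCPU → host 6 (remaining 14 vCPU)
8 vCPU → host 3 (remaining 4 vCPU)
15 vCPU → host 7 (remaining 33 vCPU)
Final hosts: [46] [18,6,7,15] [18,18,8] [37] [34] [34] [15].

7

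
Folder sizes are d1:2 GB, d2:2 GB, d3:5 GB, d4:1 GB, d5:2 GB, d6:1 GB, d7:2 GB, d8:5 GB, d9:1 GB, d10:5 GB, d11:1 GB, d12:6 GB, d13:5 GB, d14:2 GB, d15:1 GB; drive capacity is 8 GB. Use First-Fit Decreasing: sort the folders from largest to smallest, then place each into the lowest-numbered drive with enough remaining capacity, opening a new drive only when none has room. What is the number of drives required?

Sorted descending: 6, 5, 5, 5, 5, 2, 2, 2, 2, 2, 1, 1, 1, 1, 1.
drive 1: place 6 GB, 2 GB left
drive 2: place 5 GB, 3 GB left
drive 3: place 5 GB, 3 GB left
drive 4: place 5 GB, 3 GB left
drive 5: place 5 GB, 3 GB left
drive 1: place 2 GB, 0 GB left
drive 2: place 2 GB, 1 GB left
drive 3: place 2 GB, 1 GB left
drive 4: place 2 GB, 1 GB left
drive 5: place 2 GB, 1 GB left
drive 2: place 1 GB, 0 GB left
drive 3: place 1 GB, 0 GB left
drive 4: place 1 GB, 0 GB left
drive 5: place 1 GB, 0 GB left
drive 6: place 1 GB, 7 GB left

6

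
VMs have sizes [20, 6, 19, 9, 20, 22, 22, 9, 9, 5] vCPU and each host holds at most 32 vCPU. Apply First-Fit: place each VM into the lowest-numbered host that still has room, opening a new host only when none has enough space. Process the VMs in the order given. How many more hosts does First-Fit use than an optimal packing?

First-Fit: [20,6,5] [19,9] [20,9] [22,9] [22] → 5 hosts.
Total size 141 vCPU; any packing needs at least ⌈141/32⌉ = 5 hosts.
So 5 is already optimal.

0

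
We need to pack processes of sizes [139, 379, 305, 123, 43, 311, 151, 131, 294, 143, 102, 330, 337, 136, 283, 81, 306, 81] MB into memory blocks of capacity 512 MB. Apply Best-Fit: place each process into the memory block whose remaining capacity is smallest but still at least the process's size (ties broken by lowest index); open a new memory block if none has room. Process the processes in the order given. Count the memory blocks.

9

Put 139 MB in memory block 1; 373 MB remain.
Put 379 MB in memory block 2; 133 MB remain.
Put 305 MB in memory block 1; 68 MB remain.
Put 123 MB in memory block 2; 10 MB remain.
Put 43 MB in memory block 1; 25 MB remain.
Put 311 MB in memory block 3; 201 MB remain.
Put 151 MB in memory block 3; 50 MB remain.
Put 131 MB in memory block 4; 381 MB remain.
Put 294 MB in memory block 4; 87 MB remain.
Put 143 MB in memory block 5; 369 MB remain.
Put 102 MB in memory block 5; 267 MB remain.
Put 330 MB in memory block 6; 182 MB remain.
Put 337 MB in memory block 7; 175 MB remain.
Put 136 MB in memory block 7; 39 MB remain.
Put 283 MB in memory block 8; 229 MB remain.
Put 81 MB in memory block 4; 6 MB remain.
Put 306 MB in memory block 9; 206 MB remain.
Put 81 MB in memory block 6; 101 MB remain.
Final memory blocks: [139,305,43] [379,123] [311,151] [131,294,81] [143,102] [330,81] [337,136] [283] [306].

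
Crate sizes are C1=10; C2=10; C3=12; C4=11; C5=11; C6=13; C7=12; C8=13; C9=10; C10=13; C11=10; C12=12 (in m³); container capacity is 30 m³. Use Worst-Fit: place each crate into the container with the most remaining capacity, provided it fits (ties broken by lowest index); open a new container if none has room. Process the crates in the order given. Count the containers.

6

C1 (10 m³) → container 1 (remaining 20 m³)
C2 (10 m³) → container 1 (remaining 10 m³)
C3 (12 m³) → container 2 (remaining 18 m³)
C4 (11 m³) → container 2 (remaining 7 m³)
C5 (11 m³) → container 3 (remaining 19 m³)
C6 (13 m³) → container 3 (remaining 6 m³)
C7 (12 m³) → container 4 (remaining 18 m³)
C8 (13 m³) → container 4 (remaining 5 m³)
C9 (10 m³) → container 1 (remaining 0 m³)
C10 (13 m³) → container 5 (remaining 17 m³)
C11 (10 m³) → container 5 (remaining 7 m³)
C12 (12 m³) → container 6 (remaining 18 m³)
Final containers: [10,10,10] [12,11] [11,13] [12,13] [13,10] [12].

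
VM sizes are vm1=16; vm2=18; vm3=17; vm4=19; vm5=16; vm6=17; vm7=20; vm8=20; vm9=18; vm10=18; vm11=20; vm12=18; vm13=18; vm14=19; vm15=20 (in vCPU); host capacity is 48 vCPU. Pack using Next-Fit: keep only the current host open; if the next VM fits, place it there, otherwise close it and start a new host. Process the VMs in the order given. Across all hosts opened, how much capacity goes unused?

Put vm1 (16 vCPU) in host 1; 32 vCPU remain.
Put vm2 (18 vCPU) in host 1; 14 vCPU remain.
Put vm3 (17 vCPU) in host 2; 31 vCPU remain.
Put vm4 (19 vCPU) in host 2; 12 vCPU remain.
Put vm5 (16 vCPU) in host 3; 32 vCPU remain.
Put vm6 (17 vCPU) in host 3; 15 vCPU remain.
Put vm7 (20 vCPU) in host 4; 28 vCPU remain.
Put vm8 (20 vCPU) in host 4; 8 vCPU remain.
Put vm9 (18 vCPU) in host 5; 30 vCPU remain.
Put vm10 (18 vCPU) in host 5; 12 vCPU remain.
Put vm11 (20 vCPU) in host 6; 28 vCPU remain.
Put vm12 (18 vCPU) in host 6; 10 vCPU remain.
Put vm13 (18 vCPU) in host 7; 30 vCPU remain.
Put vm14 (19 vCPU) in host 7; 11 vCPU remain.
Put vm15 (20 vCPU) in host 8; 28 vCPU remain.
8 hosts × 48 vCPU = 384 vCPU; used 274 vCPU; unused 110 vCPU.

110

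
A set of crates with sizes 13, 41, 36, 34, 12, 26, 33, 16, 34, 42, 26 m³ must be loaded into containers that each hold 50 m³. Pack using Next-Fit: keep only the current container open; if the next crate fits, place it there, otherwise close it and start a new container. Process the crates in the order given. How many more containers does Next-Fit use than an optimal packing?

1

Next-Fit: [13] [41] [36] [34,12] [26] [33,16] [34] [42] [26] → 9 containers.
8 crates exceed 25 m³ (half the capacity), and no two of those can share a container, so at least 8 containers are needed.
An optimal packing achieves that bound: [42] [41] [36,13] [34,16] [34,12] [33] [26] [26] → 8 containers.
Excess: 9 − 8 = 1.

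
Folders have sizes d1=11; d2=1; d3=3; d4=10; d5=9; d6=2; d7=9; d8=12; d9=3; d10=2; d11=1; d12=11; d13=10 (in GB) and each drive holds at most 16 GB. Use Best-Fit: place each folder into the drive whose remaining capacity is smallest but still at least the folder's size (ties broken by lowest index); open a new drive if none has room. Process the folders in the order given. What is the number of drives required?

7 drives

Put d1 (11 GB) in drive 1; 5 GB remain.
Put d2 (1 GB) in drive 1; 4 GB remain.
Put d3 (3 GB) in drive 1; 1 GB remain.
Put d4 (10 GB) in drive 2; 6 GB remain.
Put d5 (9 GB) in drive 3; 7 GB remain.
Put d6 (2 GB) in drive 2; 4 GB remain.
Put d7 (9 GB) in drive 4; 7 GB remain.
Put d8 (12 GB) in drive 5; 4 GB remain.
Put d9 (3 GB) in drive 2; 1 GB remain.
Put d10 (2 GB) in drive 5; 2 GB remain.
Put d11 (1 GB) in drive 1; 0 GB remain.
Put d12 (11 GB) in drive 6; 5 GB remain.
Put d13 (10 GB) in drive 7; 6 GB remain.
Final drives: [11,1,3,1] [10,2,3] [9] [9] [12,2] [11] [10].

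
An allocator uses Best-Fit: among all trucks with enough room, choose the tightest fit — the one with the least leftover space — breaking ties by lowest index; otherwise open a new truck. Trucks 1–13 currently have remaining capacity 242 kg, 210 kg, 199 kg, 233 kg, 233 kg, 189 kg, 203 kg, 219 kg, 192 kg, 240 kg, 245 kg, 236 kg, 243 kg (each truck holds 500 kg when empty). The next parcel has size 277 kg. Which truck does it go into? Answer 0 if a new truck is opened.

0

No truck has ≥ 277 kg free, so a new truck is opened.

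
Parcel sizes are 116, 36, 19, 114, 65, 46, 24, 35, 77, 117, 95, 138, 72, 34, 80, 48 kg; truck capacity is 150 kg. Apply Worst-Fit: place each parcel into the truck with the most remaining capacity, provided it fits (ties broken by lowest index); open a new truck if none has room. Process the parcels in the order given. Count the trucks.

116 kg → truck 1 (remaining 34 kg)
36 kg → truck 2 (remaining 114 kg)
19 kg → truck 2 (remaining 95 kg)
114 kg → truck 3 (remaining 36 kg)
65 kg → truck 2 (remaining 30 kg)
46 kg → truck 4 (remaining 104 kg)
24 kg → truck 4 (remaining 80 kg)
35 kg → truck 4 (remaining 45 kg)
77 kg → truck 5 (remaining 73 kg)
117 kg → truck 6 (remaining 33 kg)
95 kg → truck 7 (remaining 55 kg)
138 kg → truck 8 (remaining 12 kg)
72 kg → truck 5 (remaining 1 kg)
34 kg → truck 7 (remaining 21 kg)
80 kg → truck 9 (remaining 70 kg)
48 kg → truck 9 (remaining 22 kg)

9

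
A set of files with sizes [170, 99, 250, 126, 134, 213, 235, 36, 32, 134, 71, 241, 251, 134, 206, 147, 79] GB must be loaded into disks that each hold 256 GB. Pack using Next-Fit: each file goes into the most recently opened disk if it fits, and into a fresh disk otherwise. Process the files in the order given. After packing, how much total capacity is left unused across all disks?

1026

170 GB → disk 1 (remaining 86 GB)
99 GB → disk 2 (remaining 157 GB)
250 GB → disk 3 (remaining 6 GB)
126 GB → disk 4 (remaining 130 GB)
134 GB → disk 5 (remaining 122 GB)
213 GB → disk 6 (remaining 43 GB)
235 GB → disk 7 (remaining 21 GB)
36 GB → disk 8 (remaining 220 GB)
32 GB → disk 8 (remaining 188 GB)
134 GB → disk 8 (remaining 54 GB)
71 GB → disk 9 (remaining 185 GB)
241 GB → disk 10 (remaining 15 GB)
251 GB → disk 11 (remaining 5 GB)
134 GB → disk 12 (remaining 122 GB)
206 GB → disk 13 (remaining 50 GB)
147 GB → disk 14 (remaining 109 GB)
79 GB → disk 14 (remaining 30 GB)
14 disks × 256 GB = 3584 GB; used 2558 GB; unused 1026 GB.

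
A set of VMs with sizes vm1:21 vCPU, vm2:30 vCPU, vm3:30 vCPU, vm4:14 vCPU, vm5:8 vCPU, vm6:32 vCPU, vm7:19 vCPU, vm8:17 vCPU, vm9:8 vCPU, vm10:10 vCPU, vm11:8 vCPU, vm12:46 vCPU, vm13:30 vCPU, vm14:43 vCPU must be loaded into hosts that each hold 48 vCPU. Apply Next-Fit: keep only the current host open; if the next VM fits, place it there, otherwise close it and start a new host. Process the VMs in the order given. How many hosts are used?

Put vm1 (21 vCPU) in host 1; 27 vCPU remain.
Put vm2 (30 vCPU) in host 2; 18 vCPU remain.
Put vm3 (30 vCPU) in host 3; 18 vCPU remain.
Put vm4 (14 vCPU) in host 3; 4 vCPU remain.
Put vm5 (8 vCPU) in host 4; 40 vCPU remain.
Put vm6 (32 vCPU) in host 4; 8 vCPU remain.
Put vm7 (19 vCPU) in host 5; 29 vCPU remain.
Put vm8 (17 vCPU) in host 5; 12 vCPU remain.
Put vm9 (8 vCPU) in host 5; 4 vCPU remain.
Put vm10 (10 vCPU) in host 6; 38 vCPU remain.
Put vm11 (8 vCPU) in host 6; 30 vCPU remain.
Put vm12 (46 vCPU) in host 7; 2 vCPU remain.
Put vm13 (30 vCPU) in host 8; 18 vCPU remain.
Put vm14 (43 vCPU) in host 9; 5 vCPU remain.

9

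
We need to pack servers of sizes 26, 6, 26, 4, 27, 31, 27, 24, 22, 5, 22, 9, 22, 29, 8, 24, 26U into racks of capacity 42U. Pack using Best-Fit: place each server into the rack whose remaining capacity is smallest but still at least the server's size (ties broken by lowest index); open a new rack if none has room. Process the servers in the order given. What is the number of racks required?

12

Put 26U in rack 1; 16U remain.
Put 6U in rack 1; 10U remain.
Put 26U in rack 2; 16U remain.
Put 4U in rack 1; 6U remain.
Put 27U in rack 3; 15U remain.
Put 31U in rack 4; 11U remain.
Put 27U in rack 5; 15U remain.
Put 24U in rack 6; 18U remain.
Put 22U in rack 7; 20U remain.
Put 5U in rack 1; 1U remain.
Put 22U in rack 8; 20U remain.
Put 9U in rack 4; 2U remain.
Put 22U in rack 9; 20U remain.
Put 29U in rack 10; 13U remain.
Put 8U in rack 10; 5U remain.
Put 24U in rack 11; 18U remain.
Put 26U in rack 12; 16U remain.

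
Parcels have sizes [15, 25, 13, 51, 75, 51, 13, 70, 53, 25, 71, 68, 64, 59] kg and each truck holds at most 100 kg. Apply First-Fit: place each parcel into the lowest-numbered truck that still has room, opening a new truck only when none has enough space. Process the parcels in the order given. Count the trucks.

15 kg → truck 1 (remaining 85 kg)
25 kg → truck 1 (remaining 60 kg)
13 kg → truck 1 (remaining 47 kg)
51 kg → truck 2 (remaining 49 kg)
75 kg → truck 3 (remaining 25 kg)
51 kg → truck 4 (remaining 49 kg)
13 kg → truck 1 (remaining 34 kg)
70 kg → truck 5 (remaining 30 kg)
53 kg → truck 6 (remaining 47 kg)
25 kg → truck 1 (remaining 9 kg)
71 kg → truck 7 (remaining 29 kg)
68 kg → truck 8 (remaining 32 kg)
64 kg → truck 9 (remaining 36 kg)
59 kg → truck 10 (remaining 41 kg)

10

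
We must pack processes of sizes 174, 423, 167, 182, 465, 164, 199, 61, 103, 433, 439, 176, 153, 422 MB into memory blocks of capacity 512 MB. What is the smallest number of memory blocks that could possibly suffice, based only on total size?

7 memory blocks

Total size = 174 + 423 + 167 + 182 + 465 + 164 + 199 + 61 + 103 + 433 + 439 + 176 + 153 + 422 = 3561 MB.
⌈3561 / 512⌉ = 7.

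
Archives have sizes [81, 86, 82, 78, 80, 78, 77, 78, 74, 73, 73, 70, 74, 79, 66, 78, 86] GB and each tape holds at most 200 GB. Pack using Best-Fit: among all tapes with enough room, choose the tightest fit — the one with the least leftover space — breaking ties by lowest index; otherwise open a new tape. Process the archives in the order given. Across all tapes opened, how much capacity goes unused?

487

tape 1: place 81 GB, 119 GB left
tape 1: place 86 GB, 33 GB left
tape 2: place 82 GB, 118 GB left
tape 2: place 78 GB, 40 GB left
tape 3: place 80 GB, 120 GB left
tape 3: place 78 GB, 42 GB left
tape 4: place 77 GB, 123 GB left
tape 4: place 78 GB, 45 GB left
tape 5: place 74 GB, 126 GB left
tape 5: place 73 GB, 53 GB left
tape 6: place 73 GB, 127 GB left
tape 6: place 70 GB, 57 GB left
tape 7: place 74 GB, 126 GB left
tape 7: place 79 GB, 47 GB left
tape 8: place 66 GB, 134 GB left
tape 8: place 78 GB, 56 GB left
tape 9: place 86 GB, 114 GB left
9 tapes × 200 GB = 1800 GB; used 1313 GB; unused 487 GB.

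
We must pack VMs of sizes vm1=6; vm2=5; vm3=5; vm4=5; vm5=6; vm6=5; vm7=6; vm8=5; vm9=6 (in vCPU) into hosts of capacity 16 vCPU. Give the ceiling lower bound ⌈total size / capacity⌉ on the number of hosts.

Total size = 6 + 5 + 5 + 5 + 6 + 5 + 6 + 5 + 6 = 49 vCPU.
⌈49 / 16⌉ = 4.

4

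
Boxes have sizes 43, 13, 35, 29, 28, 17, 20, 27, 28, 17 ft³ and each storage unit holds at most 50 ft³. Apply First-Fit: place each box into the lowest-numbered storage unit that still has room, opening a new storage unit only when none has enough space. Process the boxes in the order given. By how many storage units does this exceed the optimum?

First-Fit: [43] [13,35] [29,17] [28,20] [27,17] [28] → 6 storage units.
Total size 257 ft³; any packing needs at least ⌈257/50⌉ = 6 storage units.
So 6 is already optimal.

0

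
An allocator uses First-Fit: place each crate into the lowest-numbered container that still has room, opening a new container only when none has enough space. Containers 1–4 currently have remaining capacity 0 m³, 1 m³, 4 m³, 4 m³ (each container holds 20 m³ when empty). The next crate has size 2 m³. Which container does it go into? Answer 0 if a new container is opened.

Containers with room: container 3 (4 m³), container 4 (4 m³).
The first with room is container 3.

3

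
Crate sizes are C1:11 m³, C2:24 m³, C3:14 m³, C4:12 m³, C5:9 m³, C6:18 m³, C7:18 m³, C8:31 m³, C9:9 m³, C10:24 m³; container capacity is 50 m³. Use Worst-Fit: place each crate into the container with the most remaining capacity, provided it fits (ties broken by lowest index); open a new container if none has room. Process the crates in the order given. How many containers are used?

container 1: place C1 (11 m³), 39 m³ left
container 1: place C2 (24 m³), 15 m³ left
container 1: place C3 (14 m³), 1 m³ left
container 2: place C4 (12 m³), 38 m³ left
container 2: place C5 (9 m³), 29 m³ left
container 2: place C6 (18 m³), 11 m³ left
container 3: place C7 (18 m³), 32 m³ left
container 3: place C8 (31 m³), 1 m³ left
container 2: place C9 (9 m³), 2 m³ left
container 4: place C10 (24 m³), 26 m³ left

4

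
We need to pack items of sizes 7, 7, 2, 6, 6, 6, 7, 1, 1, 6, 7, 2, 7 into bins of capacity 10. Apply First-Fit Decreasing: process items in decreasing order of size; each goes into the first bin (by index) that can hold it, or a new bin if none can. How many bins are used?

Sorted descending: 7, 7, 7, 7, 7, 6, 6, 6, 6, 2, 2, 1, 1.
bin 1: place 7, 3 left
bin 2: place 7, 3 left
bin 3: place 7, 3 left
bin 4: place 7, 3 left
bin 5: place 7, 3 left
bin 6: place 6, 4 left
bin 7: place 6, 4 left
bin 8: place 6, 4 left
bin 9: place 6, 4 left
bin 1: place 2, 1 left
bin 2: place 2, 1 left
bin 1: place 1, 0 left
bin 2: place 1, 0 left
Final bins: [7,2,1] [7,2,1] [7] [7] [7] [6] [6] [6] [6].

9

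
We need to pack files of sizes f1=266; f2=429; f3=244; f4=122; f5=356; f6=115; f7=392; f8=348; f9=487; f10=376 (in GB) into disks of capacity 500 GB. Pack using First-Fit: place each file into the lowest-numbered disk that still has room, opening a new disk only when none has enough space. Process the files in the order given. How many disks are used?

disk 1: place f1 (266 GB), 234 GB left
disk 2: place f2 (429 GB), 71 GB left
disk 3: place f3 (244 GB), 256 GB left
disk 1: place f4 (122 GB), 112 GB left
disk 4: place f5 (356 GB), 144 GB left
disk 3: place f6 (115 GB), 141 GB left
disk 5: place f7 (392 GB), 108 GB left
disk 6: place f8 (348 GB), 152 GB left
disk 7: place f9 (487 GB), 13 GB left
disk 8: place f10 (376 GB), 124 GB left
Final disks: [266,122] [429] [244,115] [356] [392] [348] [487] [376].

8 disks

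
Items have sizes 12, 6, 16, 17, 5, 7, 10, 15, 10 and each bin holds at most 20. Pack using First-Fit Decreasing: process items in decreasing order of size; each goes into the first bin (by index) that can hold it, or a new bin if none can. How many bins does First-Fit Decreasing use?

6

Sorted descending: 17, 16, 15, 12, 10, 10, 7, 6, 5.
Put 17 in bin 1; 3 remain.
Put 16 in bin 2; 4 remain.
Put 15 in bin 3; 5 remain.
Put 12 in bin 4; 8 remain.
Put 10 in bin 5; 10 remain.
Put 10 in bin 5; 0 remain.
Put 7 in bin 4; 1 remain.
Put 6 in bin 6; 14 remain.
Put 5 in bin 3; 0 remain.
Final bins: [17] [16] [15,5] [12,7] [10,10] [6].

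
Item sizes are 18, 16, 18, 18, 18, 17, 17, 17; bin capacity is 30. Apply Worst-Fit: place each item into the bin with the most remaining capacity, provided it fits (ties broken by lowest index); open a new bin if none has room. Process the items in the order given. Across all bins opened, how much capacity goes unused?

18 → bin 1 (remaining 12)
16 → bin 2 (remaining 14)
18 → bin 3 (remaining 12)
18 → bin 4 (remaining 12)
18 → bin 5 (remaining 12)
17 → bin 6 (remaining 13)
17 → bin 7 (remaining 13)
17 → bin 8 (remaining 13)
8 bins × 30 = 240; used 139; unused 101.

101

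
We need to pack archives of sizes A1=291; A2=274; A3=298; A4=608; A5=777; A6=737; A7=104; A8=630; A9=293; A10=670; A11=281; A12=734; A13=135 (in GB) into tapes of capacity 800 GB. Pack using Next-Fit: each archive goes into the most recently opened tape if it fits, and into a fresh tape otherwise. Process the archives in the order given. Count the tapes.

A1 (291 GB) → tape 1 (remaining 509 GB)
A2 (274 GB) → tape 1 (remaining 235 GB)
A3 (298 GB) → tape 2 (remaining 502 GB)
A4 (608 GB) → tape 3 (remaining 192 GB)
A5 (777 GB) → tape 4 (remaining 23 GB)
A6 (737 GB) → tape 5 (remaining 63 GB)
A7 (104 GB) → tape 6 (remaining 696 GB)
A8 (630 GB) → tape 6 (remaining 66 GB)
A9 (293 GB) → tape 7 (remaining 507 GB)
A10 (670 GB) → tape 8 (remaining 130 GB)
A11 (281 GB) → tape 9 (remaining 519 GB)
A12 (734 GB) → tape 10 (remaining 66 GB)
A13 (135 GB) → tape 11 (remaining 665 GB)
Final tapes: [291,274] [298] [608] [777] [737] [104,630] [293] [670] [281] [734] [135].

11 tapes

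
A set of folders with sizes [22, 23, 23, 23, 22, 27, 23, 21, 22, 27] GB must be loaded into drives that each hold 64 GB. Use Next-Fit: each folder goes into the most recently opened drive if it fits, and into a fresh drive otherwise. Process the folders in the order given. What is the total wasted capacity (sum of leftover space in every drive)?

87

Put 22 GB in drive 1; 42 GB remain.
Put 23 GB in drive 1; 19 GB remain.
Put 23 GB in drive 2; 41 GB remain.
Put 23 GB in drive 2; 18 GB remain.
Put 22 GB in drive 3; 42 GB remain.
Put 27 GB in drive 3; 15 GB remain.
Put 23 GB in drive 4; 41 GB remain.
Put 21 GB in drive 4; 20 GB remain.
Put 22 GB in drive 5; 42 GB remain.
Put 27 GB in drive 5; 15 GB remain.
5 drives × 64 GB = 320 GB; used 233 GB; unused 87 GB.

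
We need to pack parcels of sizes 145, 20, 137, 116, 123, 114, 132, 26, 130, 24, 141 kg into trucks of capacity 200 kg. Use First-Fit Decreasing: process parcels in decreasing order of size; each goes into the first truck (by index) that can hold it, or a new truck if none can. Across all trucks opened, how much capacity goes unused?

Sorted descending: 145, 141, 137, 132, 130, 123, 116, 114, 26, 24, 20.
truck 1: place 145 kg, 55 kg left
truck 2: place 141 kg, 59 kg left
truck 3: place 137 kg, 63 kg left
truck 4: place 132 kg, 68 kg left
truck 5: place 130 kg, 70 kg left
truck 6: place 123 kg, 77 kg left
truck 7: place 116 kg, 84 kg left
truck 8: place 114 kg, 86 kg left
truck 1: place 26 kg, 29 kg left
truck 1: place 24 kg, 5 kg left
truck 2: place 20 kg, 39 kg left
8 trucks × 200 kg = 1600 kg; used 1108 kg; unused 492 kg.

492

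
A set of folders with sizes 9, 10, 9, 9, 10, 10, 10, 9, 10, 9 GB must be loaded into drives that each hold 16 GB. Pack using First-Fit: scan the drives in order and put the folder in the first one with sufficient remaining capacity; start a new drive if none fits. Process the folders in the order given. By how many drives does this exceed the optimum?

First-Fit: [9] [10] [9] [9] [10] [10] [10] [9] [10] [9] → 10 drives.
10 folders exceed 8 GB (half the capacity), and no two of those can share a drive, so at least 10 drives are needed.
So 10 is already optimal.

0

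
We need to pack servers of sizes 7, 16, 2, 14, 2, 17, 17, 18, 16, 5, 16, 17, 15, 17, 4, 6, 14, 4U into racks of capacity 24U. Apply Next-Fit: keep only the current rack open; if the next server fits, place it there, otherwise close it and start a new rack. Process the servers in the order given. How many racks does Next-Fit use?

11

rack 1: place 7U, 17U left
rack 1: place 16U, 1U left
rack 2: place 2U, 22U left
rack 2: place 14U, 8U left
rack 2: place 2U, 6U left
rack 3: place 17U, 7U left
rack 4: place 17U, 7U left
rack 5: place 18U, 6U left
rack 6: place 16U, 8U left
rack 6: place 5U, 3U left
rack 7: place 16U, 8U left
rack 8: place 17U, 7U left
rack 9: place 15U, 9U left
rack 10: place 17U, 7U left
rack 10: place 4U, 3U left
rack 11: place 6U, 18U left
rack 11: place 14U, 4U left
rack 11: place 4U, 0U left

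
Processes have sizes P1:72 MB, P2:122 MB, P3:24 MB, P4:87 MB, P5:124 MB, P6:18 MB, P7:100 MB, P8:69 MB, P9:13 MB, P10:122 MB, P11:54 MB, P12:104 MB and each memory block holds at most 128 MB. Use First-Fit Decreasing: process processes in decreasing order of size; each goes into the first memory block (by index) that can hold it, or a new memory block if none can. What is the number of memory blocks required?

Sorted descending: 124, 122, 122, 104, 100, 87, 72, 69, 54, 24, 18, 13.
memory block 1: place 124 MB, 4 MB left
memory block 2: place 122 MB, 6 MB left
memory block 3: place 122 MB, 6 MB left
memory block 4: place 104 MB, 24 MB left
memory block 5: place 100 MB, 28 MB left
memory block 6: place 87 MB, 41 MB left
memory block 7: place 72 MB, 56 MB left
memory block 8: place 69 MB, 59 MB left
memory block 7: place 54 MB, 2 MB left
memory block 4: place 24 MB, 0 MB left
memory block 5: place 18 MB, 10 MB left
memory block 6: place 13 MB, 28 MB left

8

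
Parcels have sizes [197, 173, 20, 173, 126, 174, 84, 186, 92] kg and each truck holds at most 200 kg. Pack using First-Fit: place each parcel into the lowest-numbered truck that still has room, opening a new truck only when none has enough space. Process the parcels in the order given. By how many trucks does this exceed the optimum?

First-Fit: [197] [173,20] [173] [126] [174] [84,92] [186] → 7 trucks.
Total size 1225 kg; any packing needs at least ⌈1225/200⌉ = 7 trucks.
So 7 is already optimal.

0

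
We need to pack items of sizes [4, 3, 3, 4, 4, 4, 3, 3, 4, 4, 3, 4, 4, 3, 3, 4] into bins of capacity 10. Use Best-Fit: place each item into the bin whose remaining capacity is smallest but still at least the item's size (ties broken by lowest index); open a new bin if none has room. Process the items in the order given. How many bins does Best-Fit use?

7 bins

4 → bin 1 (remaining 6)
3 → bin 1 (remaining 3)
3 → bin 1 (remaining 0)
4 → bin 2 (remaining 6)
4 → bin 2 (remaining 2)
4 → bin 3 (remaining 6)
3 → bin 3 (remaining 3)
3 → bin 3 (remaining 0)
4 → bin 4 (remaining 6)
4 → bin 4 (remaining 2)
3 → bin 5 (remaining 7)
4 → bin 5 (remaining 3)
4 → bin 6 (remaining 6)
3 → bin 5 (remaining 0)
3 → bin 6 (remaining 3)
4 → bin 7 (remaining 6)
Final bins: [4,3,3] [4,4] [4,3,3] [4,4] [3,4,3] [4,3] [4].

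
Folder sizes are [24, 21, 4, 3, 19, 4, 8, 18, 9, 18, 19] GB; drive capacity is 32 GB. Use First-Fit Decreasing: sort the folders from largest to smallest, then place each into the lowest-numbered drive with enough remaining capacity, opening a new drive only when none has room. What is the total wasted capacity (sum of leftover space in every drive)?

45

Sorted descending: 24, 21, 19, 19, 18, 18, 9, 8, 4, 4, 3.
drive 1: place 24 GB, 8 GB left
drive 2: place 21 GB, 11 GB left
drive 3: place 19 GB, 13 GB left
drive 4: place 19 GB, 13 GB left
drive 5: place 18 GB, 14 GB left
drive 6: place 18 GB, 14 GB left
drive 2: place 9 GB, 2 GB left
drive 1: place 8 GB, 0 GB left
drive 3: place 4 GB, 9 GB left
drive 3: place 4 GB, 5 GB left
drive 3: place 3 GB, 2 GB left
6 drives × 32 GB = 192 GB; used 147 GB; unused 45 GB.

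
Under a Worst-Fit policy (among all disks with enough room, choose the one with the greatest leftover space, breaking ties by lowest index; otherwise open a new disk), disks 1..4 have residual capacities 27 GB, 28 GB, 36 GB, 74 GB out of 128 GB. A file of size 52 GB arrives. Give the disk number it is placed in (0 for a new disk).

4

Disks with room: disk 4 (74 GB).
Most room is disk 4 with 74 GB free.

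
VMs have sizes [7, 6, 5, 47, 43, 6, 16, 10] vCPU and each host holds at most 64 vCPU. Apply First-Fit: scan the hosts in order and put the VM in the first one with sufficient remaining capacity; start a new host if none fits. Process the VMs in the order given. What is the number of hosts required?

3 hosts

Put 7 vCPU in host 1; 57 vCPU remain.
Put 6 vCPU in host 1; 51 vCPU remain.
Put 5 vCPU in host 1; 46 vCPU remain.
Put 47 vCPU in host 2; 17 vCPU remain.
Put 43 vCPU in host 1; 3 vCPU remain.
Put 6 vCPU in host 2; 11 vCPU remain.
Put 16 vCPU in host 3; 48 vCPU remain.
Put 10 vCPU in host 2; 1 vCPU remain.
Final hosts: [7,6,5,43] [47,6,10] [16].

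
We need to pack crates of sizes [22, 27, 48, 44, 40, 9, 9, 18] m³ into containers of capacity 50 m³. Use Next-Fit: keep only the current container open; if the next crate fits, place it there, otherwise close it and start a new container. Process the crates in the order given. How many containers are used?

22 m³ → container 1 (remaining 28 m³)
27 m³ → container 1 (remaining 1 m³)
48 m³ → container 2 (remaining 2 m³)
44 m³ → container 3 (remaining 6 m³)
40 m³ → container 4 (remaining 10 m³)
9 m³ → container 4 (remaining 1 m³)
9 m³ → container 5 (remaining 41 m³)
18 m³ → container 5 (remaining 23 m³)

5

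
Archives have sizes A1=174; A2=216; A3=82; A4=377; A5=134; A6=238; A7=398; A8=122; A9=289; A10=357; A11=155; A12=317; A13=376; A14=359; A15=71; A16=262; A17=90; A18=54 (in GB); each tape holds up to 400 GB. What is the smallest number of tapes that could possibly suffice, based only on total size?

Total size = 174 + 216 + 82 + 377 + 134 + 238 + 398 + 122 + 289 + 357 + 155 + 317 + 376 + 359 + 71 + 262 + 90 + 54 = 4071 GB.
⌈4071 / 400⌉ = 11.

11 tapes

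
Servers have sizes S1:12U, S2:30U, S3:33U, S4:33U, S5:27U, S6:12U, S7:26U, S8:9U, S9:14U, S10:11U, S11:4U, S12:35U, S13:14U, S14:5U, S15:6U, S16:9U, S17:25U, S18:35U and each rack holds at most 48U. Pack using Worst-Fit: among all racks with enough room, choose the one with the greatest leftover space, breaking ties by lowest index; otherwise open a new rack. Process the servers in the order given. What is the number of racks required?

rack 1: place S1 (12U), 36U left
rack 1: place S2 (30U), 6U left
rack 2: place S3 (33U), 15U left
rack 3: place S4 (33U), 15U left
rack 4: place S5 (27U), 21U left
rack 4: place S6 (12U), 9U left
rack 5: place S7 (26U), 22U left
rack 5: place S8 (9U), 13U left
rack 2: place S9 (14U), 1U left
rack 3: place S10 (11U), 4U left
rack 5: place S11 (4U), 9U left
rack 6: place S12 (35U), 13U left
rack 7: place S13 (14U), 34U left
rack 7: place S14 (5U), 29U left
rack 7: place S15 (6U), 23U left
rack 7: place S16 (9U), 14U left
rack 8: place S17 (25U), 23U left
rack 9: place S18 (35U), 13U left

9 racks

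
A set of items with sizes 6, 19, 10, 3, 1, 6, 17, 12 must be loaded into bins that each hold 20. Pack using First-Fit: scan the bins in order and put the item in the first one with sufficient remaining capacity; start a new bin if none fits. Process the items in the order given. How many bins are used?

4 bins

Put 6 in bin 1; 14 remain.
Put 19 in bin 2; 1 remain.
Put 10 in bin 1; 4 remain.
Put 3 in bin 1; 1 remain.
Put 1 in bin 1; 0 remain.
Put 6 in bin 3; 14 remain.
Put 17 in bin 4; 3 remain.
Put 12 in bin 3; 2 remain.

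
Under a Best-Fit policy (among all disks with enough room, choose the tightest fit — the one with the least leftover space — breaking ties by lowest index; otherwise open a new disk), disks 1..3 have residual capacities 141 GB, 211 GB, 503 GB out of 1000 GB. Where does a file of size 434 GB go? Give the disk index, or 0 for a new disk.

Disks with room: disk 3 (503 GB).
Tightest fit is disk 3 with 503 GB free.

3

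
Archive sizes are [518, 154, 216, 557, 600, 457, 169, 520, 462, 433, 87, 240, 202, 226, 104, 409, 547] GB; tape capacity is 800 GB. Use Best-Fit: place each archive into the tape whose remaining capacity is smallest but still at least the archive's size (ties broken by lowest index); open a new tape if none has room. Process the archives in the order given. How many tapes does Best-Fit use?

9 tapes

tape 1: place 518 GB, 282 GB left
tape 1: place 154 GB, 128 GB left
tape 2: place 216 GB, 584 GB left
tape 2: place 557 GB, 27 GB left
tape 3: place 600 GB, 200 GB left
tape 4: place 457 GB, 343 GB left
tape 3: place 169 GB, 31 GB left
tape 5: place 520 GB, 280 GB left
tape 6: place 462 GB, 338 GB left
tape 7: place 433 GB, 367 GB left
tape 1: place 87 GB, 41 GB left
tape 5: place 240 GB, 40 GB left
tape 6: place 202 GB, 136 GB left
tape 4: place 226 GB, 117 GB left
tape 4: place 104 GB, 13 GB left
tape 8: place 409 GB, 391 GB left
tape 9: place 547 GB, 253 GB left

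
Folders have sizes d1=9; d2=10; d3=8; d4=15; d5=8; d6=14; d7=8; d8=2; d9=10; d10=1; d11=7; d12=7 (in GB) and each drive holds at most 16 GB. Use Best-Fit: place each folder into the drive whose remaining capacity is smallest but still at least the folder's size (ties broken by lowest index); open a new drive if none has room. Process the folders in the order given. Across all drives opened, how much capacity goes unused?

13

Put d1 (9 GB) in drive 1; 7 GB remain.
Put d2 (10 GB) in drive 2; 6 GB remain.
Put d3 (8 GB) in drive 3; 8 GB remain.
Put d4 (15 GB) in drive 4; 1 GB remain.
Put d5 (8 GB) in drive 3; 0 GB remain.
Put d6 (14 GB) in drive 5; 2 GB remain.
Put d7 (8 GB) in drive 6; 8 GB remain.
Put d8 (2 GB) in drive 5; 0 GB remain.
Put d9 (10 GB) in drive 7; 6 GB remain.
Put d10 (1 GB) in drive 4; 0 GB remain.
Put d11 (7 GB) in drive 1; 0 GB remain.
Put d12 (7 GB) in drive 6; 1 GB remain.
7 drives × 16 GB = 112 GB; used 99 GB; unused 13 GB.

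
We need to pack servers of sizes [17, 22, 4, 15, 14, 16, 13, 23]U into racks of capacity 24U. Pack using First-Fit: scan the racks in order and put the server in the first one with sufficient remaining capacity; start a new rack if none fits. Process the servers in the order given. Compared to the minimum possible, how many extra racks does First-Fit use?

0

First-Fit: [17,4] [22] [15] [14] [16] [13] [23] → 7 racks.
7 servers exceed 12U (half the capacity), and no two of those can share a rack, so at least 7 racks are needed.
So 7 is already optimal.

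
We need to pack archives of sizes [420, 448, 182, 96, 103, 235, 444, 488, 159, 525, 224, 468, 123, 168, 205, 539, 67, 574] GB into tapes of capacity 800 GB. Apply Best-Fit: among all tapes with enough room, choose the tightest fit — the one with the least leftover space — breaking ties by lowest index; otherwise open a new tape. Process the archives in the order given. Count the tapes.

tape 1: place 420 GB, 380 GB left
tape 2: place 448 GB, 352 GB left
tape 2: place 182 GB, 170 GB left
tape 2: place 96 GB, 74 GB left
tape 1: place 103 GB, 277 GB left
tape 1: place 235 GB, 42 GB left
tape 3: place 444 GB, 356 GB left
tape 4: place 488 GB, 312 GB left
tape 4: place 159 GB, 153 GB left
tape 5: place 525 GB, 275 GB left
tape 5: place 224 GB, 51 GB left
tape 6: place 468 GB, 332 GB left
tape 4: place 123 GB, 30 GB left
tape 6: place 168 GB, 164 GB left
tape 3: place 205 GB, 151 GB left
tape 7: place 539 GB, 261 GB left
tape 2: place 67 GB, 7 GB left
tape 8: place 574 GB, 226 GB left

8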